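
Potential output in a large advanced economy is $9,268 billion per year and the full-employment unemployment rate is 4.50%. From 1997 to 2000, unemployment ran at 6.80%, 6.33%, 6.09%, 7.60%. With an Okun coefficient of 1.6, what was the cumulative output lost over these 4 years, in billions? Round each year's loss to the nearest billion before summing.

Year 1997: gap = -1.6 × (6.8 - 4.5) = -3.68%, loss ≈ 9268 × 3.68/100 ≈ 341.
Year 1998: gap = -1.6 × (6.33 - 4.5) = -2.928%, loss ≈ 9268 × 2.928/100 ≈ 271.
Year 1999: gap = -1.6 × (6.09 - 4.5) = -2.544%, loss ≈ 9268 × 2.544/100 ≈ 236.
Year 2000: gap = -1.6 × (7.6 - 4.5) = -4.96%, loss ≈ 9268 × 4.96/100 ≈ 460.
Total lost output = 341 + 271 + 236 + 460 = 1308 billion.

$1,308 billion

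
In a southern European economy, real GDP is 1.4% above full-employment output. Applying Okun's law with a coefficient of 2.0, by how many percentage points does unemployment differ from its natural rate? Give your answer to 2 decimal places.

Okun's law: output gap = -β × (u - u*), so u - u* = -(output gap)/β.
u - u* = -(1.4)/2.0 = -0.7 percentage points.

-0.70 percentage points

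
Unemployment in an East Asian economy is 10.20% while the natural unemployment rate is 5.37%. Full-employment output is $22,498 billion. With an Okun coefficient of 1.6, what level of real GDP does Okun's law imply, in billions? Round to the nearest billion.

$20,759 billion

Unemployment gap = 10.2 - 5.37 = 4.83 points, so the output gap is -1.6 × 4.83 = -7.728%.
Actual GDP = 22498 × (1 - 7.728/100) = 22498 × 0.92272 ≈ 20759 billion.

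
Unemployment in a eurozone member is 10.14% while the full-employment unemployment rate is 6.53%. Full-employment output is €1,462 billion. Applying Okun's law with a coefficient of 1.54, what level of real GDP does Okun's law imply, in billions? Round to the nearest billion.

€1,381 billion

Unemployment gap = 10.14 - 6.53 = 3.61 points, so the output gap is -1.54 × 3.61 = -5.5594%.
Actual GDP = 1462 × (1 - 5.5594/100) = 1462 × 0.944406 ≈ 1381 billion.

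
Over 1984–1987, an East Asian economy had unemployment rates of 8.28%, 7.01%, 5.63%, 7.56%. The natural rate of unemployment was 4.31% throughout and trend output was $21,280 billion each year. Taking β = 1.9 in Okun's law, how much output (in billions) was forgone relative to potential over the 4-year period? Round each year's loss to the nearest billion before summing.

Year 1984: gap = -1.9 × (8.28 - 4.31) = -7.543%, loss ≈ 21280 × 7.543/100 ≈ 1605.
Year 1985: gap = -1.9 × (7.01 - 4.31) = -5.13%, loss ≈ 21280 × 5.13/100 ≈ 1092.
Year 1986: gap = -1.9 × (5.63 - 4.31) = -2.508%, loss ≈ 21280 × 2.508/100 ≈ 534.
Year 1987: gap = -1.9 × (7.56 - 4.31) = -6.175%, loss ≈ 21280 × 6.175/100 ≈ 1314.
Total lost output = 1605 + 1092 + 534 + 1314 = 4545 billion.

$4,545 billion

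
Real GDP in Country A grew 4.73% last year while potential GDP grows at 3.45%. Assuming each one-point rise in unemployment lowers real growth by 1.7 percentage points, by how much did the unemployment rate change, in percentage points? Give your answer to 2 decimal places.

Growth-rate Okun's law: g_Y = g_Y* - β × Δu, so Δu = (g_Y* - g_Y)/β.
Δu = (3.45 - 4.73)/1.7 = -1.28/1.7 = -0.75 percentage points.

-0.75 percentage points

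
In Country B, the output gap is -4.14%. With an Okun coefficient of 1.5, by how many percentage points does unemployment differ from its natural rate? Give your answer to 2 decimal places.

2.76 percentage points

Okun's law: output gap = -β × (u - u*), so u - u* = -(output gap)/β.
u - u* = -(-4.14)/1.5 = 2.76 percentage points.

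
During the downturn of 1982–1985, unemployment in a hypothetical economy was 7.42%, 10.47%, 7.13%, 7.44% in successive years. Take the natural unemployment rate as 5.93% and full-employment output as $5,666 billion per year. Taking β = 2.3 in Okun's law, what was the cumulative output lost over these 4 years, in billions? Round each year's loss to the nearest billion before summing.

Year 1982: gap = -2.3 × (7.42 - 5.93) = -3.427%, loss ≈ 5666 × 3.427/100 ≈ 194.
Year 1983: gap = -2.3 × (10.47 - 5.93) = -10.442%, loss ≈ 5666 × 10.442/100 ≈ 592.
Year 1984: gap = -2.3 × (7.13 - 5.93) = -2.76%, loss ≈ 5666 × 2.76/100 ≈ 156.
Year 1985: gap = -2.3 × (7.44 - 5.93) = -3.473%, loss ≈ 5666 × 3.473/100 ≈ 197.
Total lost output = 194 + 592 + 156 + 197 = 1139 billion.

$1,139 billion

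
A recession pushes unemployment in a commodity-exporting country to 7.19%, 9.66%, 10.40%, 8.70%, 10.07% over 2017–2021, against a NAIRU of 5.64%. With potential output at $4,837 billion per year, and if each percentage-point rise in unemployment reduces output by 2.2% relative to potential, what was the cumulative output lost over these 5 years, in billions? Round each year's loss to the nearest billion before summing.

$1,897 billion

Year 2017: gap = -2.2 × (7.19 - 5.64) = -3.41%, loss ≈ 4837 × 3.41/100 ≈ 165.
Year 2018: gap = -2.2 × (9.66 - 5.64) = -8.844%, loss ≈ 4837 × 8.844/100 ≈ 428.
Year 2019: gap = -2.2 × (10.4 - 5.64) = -10.472%, loss ≈ 4837 × 10.472/100 ≈ 507.
Year 2020: gap = -2.2 × (8.7 - 5.64) = -6.732%, loss ≈ 4837 × 6.732/100 ≈ 326.
Year 2021: gap = -2.2 × (10.07 - 5.64) = -9.746%, loss ≈ 4837 × 9.746/100 ≈ 471.
Total lost output = 165 + 428 + 507 + 326 + 471 = 1897 billion.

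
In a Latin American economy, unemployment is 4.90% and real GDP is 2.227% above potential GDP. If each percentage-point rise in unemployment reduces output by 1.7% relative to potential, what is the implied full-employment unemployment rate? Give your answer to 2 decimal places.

From Okun's law, u - u* = -(output gap)/β = -(2.227)/1.7 = -1.31 points.
So u* = 4.9 + 1.31 = 6.21%.

6.21%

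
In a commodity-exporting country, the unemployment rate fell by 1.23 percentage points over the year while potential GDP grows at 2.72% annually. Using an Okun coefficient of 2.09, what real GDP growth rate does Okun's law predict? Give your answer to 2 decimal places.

Growth-rate Okun's law: g_Y = g_Y* - β × Δu.
g_Y = 2.72 - 2.09 × (-1.23) = 2.72 + 2.5707 = 5.2907%, i.e. 5.29% to 2 d.p.

5.29%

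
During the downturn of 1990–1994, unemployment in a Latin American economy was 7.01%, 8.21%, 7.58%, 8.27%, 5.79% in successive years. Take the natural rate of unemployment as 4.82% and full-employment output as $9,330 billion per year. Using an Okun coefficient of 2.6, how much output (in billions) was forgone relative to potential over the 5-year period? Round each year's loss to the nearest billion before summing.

Year 1990: gap = -2.6 × (7.01 - 4.82) = -5.694%, loss ≈ 9330 × 5.694/100 ≈ 531.
Year 1991: gap = -2.6 × (8.21 - 4.82) = -8.814%, loss ≈ 9330 × 8.814/100 ≈ 822.
Year 1992: gap = -2.6 × (7.58 - 4.82) = -7.176%, loss ≈ 9330 × 7.176/100 ≈ 670.
Year 1993: gap = -2.6 × (8.27 - 4.82) = -8.97%, loss ≈ 9330 × 8.97/100 ≈ 837.
Year 1994: gap = -2.6 × (5.79 - 4.82) = -2.522%, loss ≈ 9330 × 2.522/100 ≈ 235.
Total lost output = 531 + 822 + 670 + 837 + 235 = 3095 billion.

$3,095 billion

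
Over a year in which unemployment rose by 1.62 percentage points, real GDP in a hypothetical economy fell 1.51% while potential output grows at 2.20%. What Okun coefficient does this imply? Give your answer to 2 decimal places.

Growth form: g_Y = g_Y* - β × Δu, so β = (g_Y* - g_Y)/Δu.
β = (2.2 + 1.51)/1.62 = 3.71/1.62 = 2.29.

β ≈ 2.29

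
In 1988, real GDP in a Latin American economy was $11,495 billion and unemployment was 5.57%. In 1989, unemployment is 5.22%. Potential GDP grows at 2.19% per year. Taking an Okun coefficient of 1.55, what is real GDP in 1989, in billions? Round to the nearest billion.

$11,809 billion

Δu = 5.22 - 5.57 = -0.35 points.
Okun's law (growth form): g_Y = g_Y* - β × Δu = 2.19 - 1.55 × (-0.35) = 2.19 + 0.5425 = 2.7325%.
Real GDP in the next year = 11495 × (1 + 2.7325/100) = 11495 × 1.027325 ≈ 11809 billion.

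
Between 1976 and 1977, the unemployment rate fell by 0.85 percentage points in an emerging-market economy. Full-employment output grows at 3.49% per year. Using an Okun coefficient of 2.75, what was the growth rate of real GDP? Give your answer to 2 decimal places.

5.83%

Growth-rate Okun's law: g_Y = g_Y* - β × Δu.
g_Y = 3.49 - 2.75 × (-0.85) = 3.49 + 2.3375 = 5.8275%, i.e. 5.83% to 2 d.p.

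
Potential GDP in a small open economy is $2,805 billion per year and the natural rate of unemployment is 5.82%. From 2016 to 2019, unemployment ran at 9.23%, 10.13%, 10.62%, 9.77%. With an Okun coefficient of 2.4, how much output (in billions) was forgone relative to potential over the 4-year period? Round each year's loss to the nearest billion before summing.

Year 2016: gap = -2.4 × (9.23 - 5.82) = -8.184%, loss ≈ 2805 × 8.184/100 ≈ 230.
Year 2017: gap = -2.4 × (10.13 - 5.82) = -10.344%, loss ≈ 2805 × 10.344/100 ≈ 290.
Year 2018: gap = -2.4 × (10.62 - 5.82) = -11.52%, loss ≈ 2805 × 11.52/100 ≈ 323.
Year 2019: gap = -2.4 × (9.77 - 5.82) = -9.48%, loss ≈ 2805 × 9.48/100 ≈ 266.
Total lost output = 230 + 290 + 323 + 266 = 1109 billion.

$1,109 billion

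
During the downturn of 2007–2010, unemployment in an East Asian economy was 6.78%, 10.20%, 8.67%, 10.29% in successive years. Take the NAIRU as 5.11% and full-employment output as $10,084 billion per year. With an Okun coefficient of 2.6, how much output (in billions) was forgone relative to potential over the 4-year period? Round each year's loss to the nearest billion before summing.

Year 2007: gap = -2.6 × (6.78 - 5.11) = -4.342%, loss ≈ 10084 × 4.342/100 ≈ 438.
Year 2008: gap = -2.6 × (10.2 - 5.11) = -13.234%, loss ≈ 10084 × 13.234/100 ≈ 1335.
Year 2009: gap = -2.6 × (8.67 - 5.11) = -9.256%, loss ≈ 10084 × 9.256/100 ≈ 933.
Year 2010: gap = -2.6 × (10.29 - 5.11) = -13.468%, loss ≈ 10084 × 13.468/100 ≈ 1358.
Total lost output = 438 + 1335 + 933 + 1358 = 4064 billion.

$4,064 billion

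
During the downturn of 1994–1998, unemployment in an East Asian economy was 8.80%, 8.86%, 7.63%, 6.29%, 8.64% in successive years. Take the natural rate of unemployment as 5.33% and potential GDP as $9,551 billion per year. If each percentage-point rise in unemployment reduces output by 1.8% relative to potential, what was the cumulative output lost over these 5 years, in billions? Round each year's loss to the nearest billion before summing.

$2,333 billion

Year 1994: gap = -1.8 × (8.8 - 5.33) = -6.246%, loss ≈ 9551 × 6.246/100 ≈ 597.
Year 1995: gap = -1.8 × (8.86 - 5.33) = -6.354%, loss ≈ 9551 × 6.354/100 ≈ 607.
Year 1996: gap = -1.8 × (7.63 - 5.33) = -4.14%, loss ≈ 9551 × 4.14/100 ≈ 395.
Year 1997: gap = -1.8 × (6.29 - 5.33) = -1.728%, loss ≈ 9551 × 1.728/100 ≈ 165.
Year 1998: gap = -1.8 × (8.64 - 5.33) = -5.958%, loss ≈ 9551 × 5.958/100 ≈ 569.
Total lost output = 597 + 607 + 395 + 165 + 569 = 2333 billion.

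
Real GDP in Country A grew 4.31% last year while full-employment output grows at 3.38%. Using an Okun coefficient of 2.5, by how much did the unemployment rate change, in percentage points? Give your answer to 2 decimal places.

Growth-rate Okun's law: g_Y = g_Y* - β × Δu, so Δu = (g_Y* - g_Y)/β.
Δu = (3.38 - 4.31)/2.5 = -0.93/2.5 = -0.37 percentage points.

-0.37 percentage points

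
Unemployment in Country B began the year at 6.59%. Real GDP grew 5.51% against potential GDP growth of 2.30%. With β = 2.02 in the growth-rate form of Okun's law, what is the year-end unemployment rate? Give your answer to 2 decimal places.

Growth-rate Okun's law: g_Y = g_Y* - β × Δu, so Δu = (g_Y* - g_Y)/β.
Δu = (2.3 - 5.51)/2.02 = -3.21/2.02 = -1.59 percentage points.
Year-end unemployment = 6.59 - 1.59 = 5.00%.

5.00%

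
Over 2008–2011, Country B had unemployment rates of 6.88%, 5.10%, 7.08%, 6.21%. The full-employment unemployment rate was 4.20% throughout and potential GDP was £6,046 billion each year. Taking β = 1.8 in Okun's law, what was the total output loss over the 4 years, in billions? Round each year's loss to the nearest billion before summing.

Year 2008: gap = -1.8 × (6.88 - 4.2) = -4.824%, loss ≈ 6046 × 4.824/100 ≈ 292.
Year 2009: gap = -1.8 × (5.1 - 4.2) = -1.62%, loss ≈ 6046 × 1.62/100 ≈ 98.
Year 2010: gap = -1.8 × (7.08 - 4.2) = -5.184%, loss ≈ 6046 × 5.184/100 ≈ 313.
Year 2011: gap = -1.8 × (6.21 - 4.2) = -3.618%, loss ≈ 6046 × 3.618/100 ≈ 219.
Total lost output = 292 + 98 + 313 + 219 = 922 billion.

£922 billion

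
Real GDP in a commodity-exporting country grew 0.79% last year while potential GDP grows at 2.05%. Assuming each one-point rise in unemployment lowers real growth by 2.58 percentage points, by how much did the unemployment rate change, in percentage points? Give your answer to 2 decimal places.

Growth-rate Okun's law: g_Y = g_Y* - β × Δu, so Δu = (g_Y* - g_Y)/β.
Δu = (2.05 - 0.79)/2.58 = 1.26/2.58 = 0.49 percentage points.

0.49 percentage points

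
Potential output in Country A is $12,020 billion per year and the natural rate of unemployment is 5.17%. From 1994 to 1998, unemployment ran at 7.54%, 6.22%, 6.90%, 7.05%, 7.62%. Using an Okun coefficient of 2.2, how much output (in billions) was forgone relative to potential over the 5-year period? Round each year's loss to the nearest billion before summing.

Year 1994: gap = -2.2 × (7.54 - 5.17) = -5.214%, loss ≈ 12020 × 5.214/100 ≈ 627.
Year 1995: gap = -2.2 × (6.22 - 5.17) = -2.31%, loss ≈ 12020 × 2.31/100 ≈ 278.
Year 1996: gap = -2.2 × (6.9 - 5.17) = -3.806%, loss ≈ 12020 × 3.806/100 ≈ 457.
Year 1997: gap = -2.2 × (7.05 - 5.17) = -4.136%, loss ≈ 12020 × 4.136/100 ≈ 497.
Year 1998: gap = -2.2 × (7.62 - 5.17) = -5.39%, loss ≈ 12020 × 5.39/100 ≈ 648.
Total lost output = 627 + 278 + 457 + 497 + 648 = 2507 billion.

$2,507 billion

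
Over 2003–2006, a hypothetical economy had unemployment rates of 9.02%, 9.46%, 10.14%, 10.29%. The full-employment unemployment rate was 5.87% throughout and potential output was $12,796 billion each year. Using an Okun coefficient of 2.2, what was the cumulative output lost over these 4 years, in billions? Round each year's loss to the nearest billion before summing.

$4,344 billion

Year 2003: gap = -2.2 × (9.02 - 5.87) = -6.93%, loss ≈ 12796 × 6.93/100 ≈ 887.
Year 2004: gap = -2.2 × (9.46 - 5.87) = -7.898%, loss ≈ 12796 × 7.898/100 ≈ 1011.
Year 2005: gap = -2.2 × (10.14 - 5.87) = -9.394%, loss ≈ 12796 × 9.394/100 ≈ 1202.
Year 2006: gap = -2.2 × (10.29 - 5.87) = -9.724%, loss ≈ 12796 × 9.724/100 ≈ 1244.
Total lost output = 887 + 1011 + 1202 + 1244 = 4344 billion.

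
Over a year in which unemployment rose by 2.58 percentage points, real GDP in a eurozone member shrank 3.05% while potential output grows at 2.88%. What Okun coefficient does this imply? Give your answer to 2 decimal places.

Growth form: g_Y = g_Y* - β × Δu, so β = (g_Y* - g_Y)/Δu.
β = (2.88 + 3.05)/2.58 = 5.93/2.58 = 2.30.

β ≈ 2.30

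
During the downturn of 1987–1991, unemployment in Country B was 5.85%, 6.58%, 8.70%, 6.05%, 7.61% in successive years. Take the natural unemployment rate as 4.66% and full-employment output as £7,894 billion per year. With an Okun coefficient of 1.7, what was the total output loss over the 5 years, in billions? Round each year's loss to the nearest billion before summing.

Year 1987: gap = -1.7 × (5.85 - 4.66) = -2.023%, loss ≈ 7894 × 2.023/100 ≈ 160.
Year 1988: gap = -1.7 × (6.58 - 4.66) = -3.264%, loss ≈ 7894 × 3.264/100 ≈ 258.
Year 1989: gap = -1.7 × (8.7 - 4.66) = -6.868%, loss ≈ 7894 × 6.868/100 ≈ 542.
Year 1990: gap = -1.7 × (6.05 - 4.66) = -2.363%, loss ≈ 7894 × 2.363/100 ≈ 187.
Year 1991: gap = -1.7 × (7.61 - 4.66) = -5.015%, loss ≈ 7894 × 5.015/100 ≈ 396.
Total lost output = 160 + 258 + 542 + 187 + 396 = 1543 billion.

£1,543 billion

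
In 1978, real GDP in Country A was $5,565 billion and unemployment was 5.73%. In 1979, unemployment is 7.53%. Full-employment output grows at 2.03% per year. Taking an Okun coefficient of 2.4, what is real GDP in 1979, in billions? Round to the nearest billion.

Δu = 7.53 - 5.73 = 1.8 points.
Okun's law (growth form): g_Y = g_Y* - β × Δu = 2.03 - 2.4 × (1.80) = 2.03 - 4.32 = -2.29%.
Real GDP in the next year = 5565 × (1 - 2.29/100) = 5565 × 0.9771 ≈ 5438 billion.

$5,438 billion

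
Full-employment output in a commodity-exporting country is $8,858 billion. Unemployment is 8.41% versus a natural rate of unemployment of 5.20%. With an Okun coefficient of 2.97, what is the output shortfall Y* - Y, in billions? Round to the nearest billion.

$844 billion

Output gap = -2.97 × (8.41 - 5.2) = -2.97 × 3.21 = -9.5337%.
Actual GDP ≈ 8858 × 0.904663 ≈ 8014 billion, so the shortfall is 8858 - 8014 = 844 billion.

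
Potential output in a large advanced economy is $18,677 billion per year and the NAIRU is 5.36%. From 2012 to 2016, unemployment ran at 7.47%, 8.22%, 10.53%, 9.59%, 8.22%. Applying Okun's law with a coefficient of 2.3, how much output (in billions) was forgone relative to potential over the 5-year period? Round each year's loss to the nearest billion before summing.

Year 2012: gap = -2.3 × (7.47 - 5.36) = -4.853%, loss ≈ 18677 × 4.853/100 ≈ 906.
Year 2013: gap = -2.3 × (8.22 - 5.36) = -6.578%, loss ≈ 18677 × 6.578/100 ≈ 1229.
Year 2014: gap = -2.3 × (10.53 - 5.36) = -11.891%, loss ≈ 18677 × 11.891/100 ≈ 2221.
Year 2015: gap = -2.3 × (9.59 - 5.36) = -9.729%, loss ≈ 18677 × 9.729/100 ≈ 1817.
Year 2016: gap = -2.3 × (8.22 - 5.36) = -6.578%, loss ≈ 18677 × 6.578/100 ≈ 1229.
Total lost output = 906 + 1229 + 2221 + 1817 + 1229 = 7402 billion.

$7,402 billion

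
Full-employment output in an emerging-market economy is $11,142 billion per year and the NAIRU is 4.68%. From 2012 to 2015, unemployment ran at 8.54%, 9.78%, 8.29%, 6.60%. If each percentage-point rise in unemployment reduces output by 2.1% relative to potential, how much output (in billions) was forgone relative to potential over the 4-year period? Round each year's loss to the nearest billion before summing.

Year 2012: gap = -2.1 × (8.54 - 4.68) = -8.106%, loss ≈ 11142 × 8.106/100 ≈ 903.
Year 2013: gap = -2.1 × (9.78 - 4.68) = -10.71%, loss ≈ 11142 × 10.71/100 ≈ 1193.
Year 2014: gap = -2.1 × (8.29 - 4.68) = -7.581%, loss ≈ 11142 × 7.581/100 ≈ 845.
Year 2015: gap = -2.1 × (6.6 - 4.68) = -4.032%, loss ≈ 11142 × 4.032/100 ≈ 449.
Total lost output = 903 + 1193 + 845 + 449 = 3390 billion.

$3,390 billion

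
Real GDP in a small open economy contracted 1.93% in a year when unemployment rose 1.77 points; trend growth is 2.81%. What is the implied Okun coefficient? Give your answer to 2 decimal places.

β ≈ 2.68

Growth form: g_Y = g_Y* - β × Δu, so β = (g_Y* - g_Y)/Δu.
β = (2.81 + 1.93)/1.77 = 4.74/1.77 = 2.68.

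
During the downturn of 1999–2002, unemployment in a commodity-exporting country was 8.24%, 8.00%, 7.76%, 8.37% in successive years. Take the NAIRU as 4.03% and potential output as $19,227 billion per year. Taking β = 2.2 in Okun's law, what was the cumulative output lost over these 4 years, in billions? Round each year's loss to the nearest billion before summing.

Year 1999: gap = -2.2 × (8.24 - 4.03) = -9.262%, loss ≈ 19227 × 9.262/100 ≈ 1781.
Year 2000: gap = -2.2 × (8 - 4.03) = -8.734%, loss ≈ 19227 × 8.734/100 ≈ 1679.
Year 2001: gap = -2.2 × (7.76 - 4.03) = -8.206%, loss ≈ 19227 × 8.206/100 ≈ 1578.
Year 2002: gap = -2.2 × (8.37 - 4.03) = -9.548%, loss ≈ 19227 × 9.548/100 ≈ 1836.
Total lost output = 1781 + 1679 + 1578 + 1836 = 6874 billion.

$6,874 billion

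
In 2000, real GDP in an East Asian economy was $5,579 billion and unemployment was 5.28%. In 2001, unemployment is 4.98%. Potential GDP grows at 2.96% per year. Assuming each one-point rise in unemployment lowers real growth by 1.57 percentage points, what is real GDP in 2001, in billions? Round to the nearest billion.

$5,770 billion

Δu = 4.98 - 5.28 = -0.3 points.
Okun's law (growth form): g_Y = g_Y* - β × Δu = 2.96 - 1.57 × (-0.30) = 2.96 + 0.471 = 3.431%.
Real GDP in the next year = 5579 × (1 + 3.431/100) = 5579 × 1.03431 ≈ 5770 billion.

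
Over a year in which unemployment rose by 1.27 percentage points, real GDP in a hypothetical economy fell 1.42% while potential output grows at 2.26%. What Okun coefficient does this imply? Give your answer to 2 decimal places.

β ≈ 2.90

Growth form: g_Y = g_Y* - β × Δu, so β = (g_Y* - g_Y)/Δu.
β = (2.26 + 1.42)/1.27 = 3.68/1.27 = 2.90.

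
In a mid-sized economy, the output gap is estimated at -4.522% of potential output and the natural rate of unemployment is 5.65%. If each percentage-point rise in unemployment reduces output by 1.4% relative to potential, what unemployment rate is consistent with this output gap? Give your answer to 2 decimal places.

8.88%

From Okun's law, u - u* = -(output gap)/β = -(-4.522)/1.4 = 3.23 points.
So u = 5.65 + 3.23 = 8.88%.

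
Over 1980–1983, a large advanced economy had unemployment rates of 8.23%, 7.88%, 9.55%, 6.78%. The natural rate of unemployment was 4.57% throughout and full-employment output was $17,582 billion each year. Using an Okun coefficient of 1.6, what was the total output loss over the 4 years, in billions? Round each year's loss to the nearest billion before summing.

$3,984 billion

Year 1980: gap = -1.6 × (8.23 - 4.57) = -5.856%, loss ≈ 17582 × 5.856/100 ≈ 1030.
Year 1981: gap = -1.6 × (7.88 - 4.57) = -5.296%, loss ≈ 17582 × 5.296/100 ≈ 931.
Year 1982: gap = -1.6 × (9.55 - 4.57) = -7.968%, loss ≈ 17582 × 7.968/100 ≈ 1401.
Year 1983: gap = -1.6 × (6.78 - 4.57) = -3.536%, loss ≈ 17582 × 3.536/100 ≈ 622.
Total lost output = 1030 + 931 + 1401 + 622 = 3984 billion.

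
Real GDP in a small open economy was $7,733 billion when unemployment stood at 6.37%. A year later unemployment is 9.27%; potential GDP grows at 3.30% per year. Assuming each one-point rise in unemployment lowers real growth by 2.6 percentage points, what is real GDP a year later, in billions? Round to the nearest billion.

Δu = 9.27 - 6.37 = 2.9 points.
Okun's law (growth form): g_Y = g_Y* - β × Δu = 3.30 - 2.6 × (2.90) = 3.3 - 7.54 = -4.24%.
Real GDP in the next year = 7733 × (1 - 4.24/100) = 7733 × 0.9576 ≈ 7405 billion.

$7,405 billion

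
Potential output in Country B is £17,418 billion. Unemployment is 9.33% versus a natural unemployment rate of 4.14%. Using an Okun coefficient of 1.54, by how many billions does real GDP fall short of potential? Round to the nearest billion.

Output gap = -1.54 × (9.33 - 4.14) = -1.54 × 5.19 = -7.9926%.
Actual GDP ≈ 17418 × 0.920074 ≈ 16026 billion, so the shortfall is 17418 - 16026 = 1392 billion.

£1,392 billion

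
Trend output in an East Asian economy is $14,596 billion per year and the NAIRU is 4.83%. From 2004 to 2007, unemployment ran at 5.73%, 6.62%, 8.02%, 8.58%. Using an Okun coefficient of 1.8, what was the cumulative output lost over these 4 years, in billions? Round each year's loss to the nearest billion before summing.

Year 2004: gap = -1.8 × (5.73 - 4.83) = -1.62%, loss ≈ 14596 × 1.62/100 ≈ 236.
Year 2005: gap = -1.8 × (6.62 - 4.83) = -3.222%, loss ≈ 14596 × 3.222/100 ≈ 470.
Year 2006: gap = -1.8 × (8.02 - 4.83) = -5.742%, loss ≈ 14596 × 5.742/100 ≈ 838.
Year 2007: gap = -1.8 × (8.58 - 4.83) = -6.75%, loss ≈ 14596 × 6.75/100 ≈ 985.
Total lost output = 236 + 470 + 838 + 985 = 2529 billion.

$2,529 billion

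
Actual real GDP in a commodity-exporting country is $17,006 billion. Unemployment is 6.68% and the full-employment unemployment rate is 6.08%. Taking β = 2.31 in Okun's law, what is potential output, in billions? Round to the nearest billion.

Unemployment gap = 6.68 - 6.08 = 0.6 points, so output gap = -2.31 × 0.6 = -1.386%.
Since Y = Y* × (1 + gap/100), Y* = 17006/0.98614 ≈ 17245 billion.

$17,245 billion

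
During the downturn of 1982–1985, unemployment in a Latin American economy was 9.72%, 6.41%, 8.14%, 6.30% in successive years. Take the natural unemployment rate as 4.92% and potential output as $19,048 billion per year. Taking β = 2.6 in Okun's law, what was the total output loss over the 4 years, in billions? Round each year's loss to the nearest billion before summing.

Year 1982: gap = -2.6 × (9.72 - 4.92) = -12.48%, loss ≈ 19048 × 12.48/100 ≈ 2377.
Year 1983: gap = -2.6 × (6.41 - 4.92) = -3.874%, loss ≈ 19048 × 3.874/100 ≈ 738.
Year 1984: gap = -2.6 × (8.14 - 4.92) = -8.372%, loss ≈ 19048 × 8.372/100 ≈ 1595.
Year 1985: gap = -2.6 × (6.3 - 4.92) = -3.588%, loss ≈ 19048 × 3.588/100 ≈ 683.
Total lost output = 2377 + 738 + 1595 + 683 = 5393 billion.

$5,393 billion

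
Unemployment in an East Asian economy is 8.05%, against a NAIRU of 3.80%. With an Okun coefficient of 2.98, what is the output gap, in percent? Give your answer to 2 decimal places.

-12.67%

The unemployment gap is 8.05 - 3.8 = 4.25 percentage points.
Okun's law gives an output gap of -2.98 × 4.25 = -12.665%, i.e. 12.67% below potential.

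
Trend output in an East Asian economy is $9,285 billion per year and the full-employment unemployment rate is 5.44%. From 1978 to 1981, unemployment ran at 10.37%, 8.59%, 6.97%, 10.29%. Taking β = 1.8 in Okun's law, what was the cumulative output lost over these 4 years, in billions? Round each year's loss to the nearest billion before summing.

$2,417 billion

Year 1978: gap = -1.8 × (10.37 - 5.44) = -8.874%, loss ≈ 9285 × 8.874/100 ≈ 824.
Year 1979: gap = -1.8 × (8.59 - 5.44) = -5.67%, loss ≈ 9285 × 5.67/100 ≈ 526.
Year 1980: gap = -1.8 × (6.97 - 5.44) = -2.754%, loss ≈ 9285 × 2.754/100 ≈ 256.
Year 1981: gap = -1.8 × (10.29 - 5.44) = -8.73%, loss ≈ 9285 × 8.73/100 ≈ 811.
Total lost output = 824 + 526 + 256 + 811 = 2417 billion.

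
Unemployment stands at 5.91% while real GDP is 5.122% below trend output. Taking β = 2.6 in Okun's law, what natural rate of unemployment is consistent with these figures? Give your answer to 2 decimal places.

3.94%

From Okun's law, u - u* = -(output gap)/β = -(-5.122)/2.6 = 1.97 points.
So u* = 5.91 - 1.97 = 3.94%.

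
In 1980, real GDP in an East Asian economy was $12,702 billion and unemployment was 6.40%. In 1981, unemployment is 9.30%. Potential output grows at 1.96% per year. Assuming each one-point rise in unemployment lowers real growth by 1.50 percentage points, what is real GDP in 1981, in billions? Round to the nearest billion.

$12,398 billion

Δu = 9.3 - 6.4 = 2.9 points.
Okun's law (growth form): g_Y = g_Y* - β × Δu = 1.96 - 1.50 × (2.90) = 1.96 - 4.35 = -2.39%.
Real GDP in the next year = 12702 × (1 - 2.39/100) = 12702 × 0.9761 ≈ 12398 billion.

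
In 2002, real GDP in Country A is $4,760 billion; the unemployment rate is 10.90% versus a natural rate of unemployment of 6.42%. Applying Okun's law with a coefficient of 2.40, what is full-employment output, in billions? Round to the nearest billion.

$5,333 billion

Unemployment gap = 10.9 - 6.42 = 4.48 points, so output gap = -2.4 × 4.48 = -10.752%.
Since Y = Y* × (1 + gap/100), Y* = 4760/0.89248 ≈ 5333 billion.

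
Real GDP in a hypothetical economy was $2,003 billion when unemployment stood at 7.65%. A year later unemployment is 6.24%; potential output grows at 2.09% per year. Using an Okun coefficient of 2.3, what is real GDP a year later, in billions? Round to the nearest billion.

Δu = 6.24 - 7.65 = -1.41 points.
Okun's law (growth form): g_Y = g_Y* - β × Δu = 2.09 - 2.3 × (-1.41) = 2.09 + 3.243 = 5.333%.
Real GDP in the next year = 2003 × (1 + 5.333/100) = 2003 × 1.05333 ≈ 2110 billion.

$2,110 billion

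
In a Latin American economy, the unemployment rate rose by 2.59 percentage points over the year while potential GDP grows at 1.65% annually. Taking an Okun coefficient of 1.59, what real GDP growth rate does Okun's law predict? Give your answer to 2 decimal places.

Growth-rate Okun's law: g_Y = g_Y* - β × Δu.
g_Y = 1.65 - 1.59 × (2.59) = 1.65 - 4.1181 = -2.4681%, i.e. -2.47% to 2 d.p.

-2.47%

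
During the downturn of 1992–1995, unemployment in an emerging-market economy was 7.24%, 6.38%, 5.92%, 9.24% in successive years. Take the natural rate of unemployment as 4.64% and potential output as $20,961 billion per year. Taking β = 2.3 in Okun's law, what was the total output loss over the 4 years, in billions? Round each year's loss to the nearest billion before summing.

Year 1992: gap = -2.3 × (7.24 - 4.64) = -5.98%, loss ≈ 20961 × 5.98/100 ≈ 1253.
Year 1993: gap = -2.3 × (6.38 - 4.64) = -4.002%, loss ≈ 20961 × 4.002/100 ≈ 839.
Year 1994: gap = -2.3 × (5.92 - 4.64) = -2.944%, loss ≈ 20961 × 2.944/100 ≈ 617.
Year 1995: gap = -2.3 × (9.24 - 4.64) = -10.58%, loss ≈ 20961 × 10.58/100 ≈ 2218.
Total lost output = 1253 + 839 + 617 + 2218 = 4927 billion.

$4,927 billion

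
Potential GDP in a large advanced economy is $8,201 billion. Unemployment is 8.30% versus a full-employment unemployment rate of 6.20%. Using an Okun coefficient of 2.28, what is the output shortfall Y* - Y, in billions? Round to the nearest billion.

Output gap = -2.28 × (8.3 - 6.2) = -2.28 × 2.1 = -4.788%.
Actual GDP ≈ 8201 × 0.95212 ≈ 7808 billion, so the shortfall is 8201 - 7808 = 393 billion.

$393 billion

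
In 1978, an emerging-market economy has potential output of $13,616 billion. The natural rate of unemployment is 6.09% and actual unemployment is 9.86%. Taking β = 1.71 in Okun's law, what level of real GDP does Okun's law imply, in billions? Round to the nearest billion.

Unemployment gap = 9.86 - 6.09 = 3.77 points, so the output gap is -1.71 × 3.77 = -6.4467%.
Actual GDP = 13616 × (1 - 6.4467/100) = 13616 × 0.935533 ≈ 12738 billion.

$12,738 billion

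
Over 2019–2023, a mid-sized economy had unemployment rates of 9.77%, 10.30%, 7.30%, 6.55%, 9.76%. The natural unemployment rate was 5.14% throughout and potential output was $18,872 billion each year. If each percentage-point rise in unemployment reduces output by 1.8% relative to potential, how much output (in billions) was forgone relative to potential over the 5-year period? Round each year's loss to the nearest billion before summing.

Year 2019: gap = -1.8 × (9.77 - 5.14) = -8.334%, loss ≈ 18872 × 8.334/100 ≈ 1573.
Year 2020: gap = -1.8 × (10.3 - 5.14) = -9.288%, loss ≈ 18872 × 9.288/100 ≈ 1753.
Year 2021: gap = -1.8 × (7.3 - 5.14) = -3.888%, loss ≈ 18872 × 3.888/100 ≈ 734.
Year 2022: gap = -1.8 × (6.55 - 5.14) = -2.538%, loss ≈ 18872 × 2.538/100 ≈ 479.
Year 2023: gap = -1.8 × (9.76 - 5.14) = -8.316%, loss ≈ 18872 × 8.316/100 ≈ 1569.
Total lost output = 1573 + 1753 + 734 + 479 + 1569 = 6108 billion.

$6,108 billion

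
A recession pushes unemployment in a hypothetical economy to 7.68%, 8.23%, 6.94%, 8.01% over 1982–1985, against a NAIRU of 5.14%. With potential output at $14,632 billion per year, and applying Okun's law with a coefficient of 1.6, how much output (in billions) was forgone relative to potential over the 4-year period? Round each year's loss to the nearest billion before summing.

Year 1982: gap = -1.6 × (7.68 - 5.14) = -4.064%, loss ≈ 14632 × 4.064/100 ≈ 595.
Year 1983: gap = -1.6 × (8.23 - 5.14) = -4.944%, loss ≈ 14632 × 4.944/100 ≈ 723.
Year 1984: gap = -1.6 × (6.94 - 5.14) = -2.88%, loss ≈ 14632 × 2.88/100 ≈ 421.
Year 1985: gap = -1.6 × (8.01 - 5.14) = -4.592%, loss ≈ 14632 × 4.592/100 ≈ 672.
Total lost output = 595 + 723 + 421 + 672 = 2411 billion.

$2,411 billion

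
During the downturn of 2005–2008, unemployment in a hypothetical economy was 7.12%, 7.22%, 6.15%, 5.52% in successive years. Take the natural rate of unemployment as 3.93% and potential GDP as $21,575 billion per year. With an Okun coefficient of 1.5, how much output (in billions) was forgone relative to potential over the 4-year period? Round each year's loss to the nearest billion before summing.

Year 2005: gap = -1.5 × (7.12 - 3.93) = -4.785%, loss ≈ 21575 × 4.785/100 ≈ 1032.
Year 2006: gap = -1.5 × (7.22 - 3.93) = -4.935%, loss ≈ 21575 × 4.935/100 ≈ 1065.
Year 2007: gap = -1.5 × (6.15 - 3.93) = -3.33%, loss ≈ 21575 × 3.33/100 ≈ 718.
Year 2008: gap = -1.5 × (5.52 - 3.93) = -2.385%, loss ≈ 21575 × 2.385/100 ≈ 515.
Total lost output = 1032 + 1065 + 718 + 515 = 3330 billion.

$3,330 billion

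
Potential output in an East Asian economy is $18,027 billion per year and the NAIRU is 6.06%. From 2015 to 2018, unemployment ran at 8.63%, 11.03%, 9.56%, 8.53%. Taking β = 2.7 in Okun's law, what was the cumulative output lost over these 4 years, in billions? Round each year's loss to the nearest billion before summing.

$6,576 billion

Year 2015: gap = -2.7 × (8.63 - 6.06) = -6.939%, loss ≈ 18027 × 6.939/100 ≈ 1251.
Year 2016: gap = -2.7 × (11.03 - 6.06) = -13.419%, loss ≈ 18027 × 13.419/100 ≈ 2419.
Year 2017: gap = -2.7 × (9.56 - 6.06) = -9.45%, loss ≈ 18027 × 9.45/100 ≈ 1704.
Year 2018: gap = -2.7 × (8.53 - 6.06) = -6.669%, loss ≈ 18027 × 6.669/100 ≈ 1202.
Total lost output = 1251 + 2419 + 1704 + 1202 = 6576 billion.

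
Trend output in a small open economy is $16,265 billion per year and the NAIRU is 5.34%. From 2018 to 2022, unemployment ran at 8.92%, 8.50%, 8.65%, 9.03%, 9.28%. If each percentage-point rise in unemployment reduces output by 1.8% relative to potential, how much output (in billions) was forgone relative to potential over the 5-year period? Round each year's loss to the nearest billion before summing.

$5,176 billion

Year 2018: gap = -1.8 × (8.92 - 5.34) = -6.444%, loss ≈ 16265 × 6.444/100 ≈ 1048.
Year 2019: gap = -1.8 × (8.5 - 5.34) = -5.688%, loss ≈ 16265 × 5.688/100 ≈ 925.
Year 2020: gap = -1.8 × (8.65 - 5.34) = -5.958%, loss ≈ 16265 × 5.958/100 ≈ 969.
Year 2021: gap = -1.8 × (9.03 - 5.34) = -6.642%, loss ≈ 16265 × 6.642/100 ≈ 1080.
Year 2022: gap = -1.8 × (9.28 - 5.34) = -7.092%, loss ≈ 16265 × 7.092/100 ≈ 1154.
Total lost output = 1048 + 925 + 969 + 1080 + 1154 = 5176 billion.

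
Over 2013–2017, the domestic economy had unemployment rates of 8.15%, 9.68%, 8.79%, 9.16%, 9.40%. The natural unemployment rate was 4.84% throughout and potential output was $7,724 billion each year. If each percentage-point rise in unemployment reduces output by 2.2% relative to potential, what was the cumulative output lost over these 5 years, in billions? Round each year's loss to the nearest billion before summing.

Year 2013: gap = -2.2 × (8.15 - 4.84) = -7.282%, loss ≈ 7724 × 7.282/100 ≈ 562.
Year 2014: gap = -2.2 × (9.68 - 4.84) = -10.648%, loss ≈ 7724 × 10.648/100 ≈ 822.
Year 2015: gap = -2.2 × (8.79 - 4.84) = -8.69%, loss ≈ 7724 × 8.69/100 ≈ 671.
Year 2016: gap = -2.2 × (9.16 - 4.84) = -9.504%, loss ≈ 7724 × 9.504/100 ≈ 734.
Year 2017: gap = -2.2 × (9.4 - 4.84) = -10.032%, loss ≈ 7724 × 10.032/100 ≈ 775.
Total lost output = 562 + 822 + 671 + 734 + 775 = 3564 billion.

$3,564 billion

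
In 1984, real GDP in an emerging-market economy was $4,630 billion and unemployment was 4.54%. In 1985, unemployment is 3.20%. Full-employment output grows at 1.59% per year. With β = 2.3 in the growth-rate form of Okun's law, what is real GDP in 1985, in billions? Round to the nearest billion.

$4,846 billion

Δu = 3.2 - 4.54 = -1.34 points.
Okun's law (growth form): g_Y = g_Y* - β × Δu = 1.59 - 2.3 × (-1.34) = 1.59 + 3.082 = 4.672%.
Real GDP in the next year = 4630 × (1 + 4.672/100) = 4630 × 1.04672 ≈ 4846 billion.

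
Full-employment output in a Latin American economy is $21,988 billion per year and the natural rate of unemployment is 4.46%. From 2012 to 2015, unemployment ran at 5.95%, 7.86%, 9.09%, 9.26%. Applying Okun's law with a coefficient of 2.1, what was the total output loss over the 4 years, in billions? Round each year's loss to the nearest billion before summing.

Year 2012: gap = -2.1 × (5.95 - 4.46) = -3.129%, loss ≈ 21988 × 3.129/100 ≈ 688.
Year 2013: gap = -2.1 × (7.86 - 4.46) = -7.14%, loss ≈ 21988 × 7.14/100 ≈ 1570.
Year 2014: gap = -2.1 × (9.09 - 4.46) = -9.723%, loss ≈ 21988 × 9.723/100 ≈ 2138.
Year 2015: gap = -2.1 × (9.26 - 4.46) = -10.08%, loss ≈ 21988 × 10.08/100 ≈ 2216.
Total lost output = 688 + 1570 + 2138 + 2216 = 6612 billion.

$6,612 billion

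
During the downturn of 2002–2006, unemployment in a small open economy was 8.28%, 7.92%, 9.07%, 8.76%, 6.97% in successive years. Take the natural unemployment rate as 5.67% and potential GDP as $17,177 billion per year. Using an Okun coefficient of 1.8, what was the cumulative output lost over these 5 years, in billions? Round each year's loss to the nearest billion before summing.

Year 2002: gap = -1.8 × (8.28 - 5.67) = -4.698%, loss ≈ 17177 × 4.698/100 ≈ 807.
Year 2003: gap = -1.8 × (7.92 - 5.67) = -4.05%, loss ≈ 17177 × 4.05/100 ≈ 696.
Year 2004: gap = -1.8 × (9.07 - 5.67) = -6.12%, loss ≈ 17177 × 6.12/100 ≈ 1051.
Year 2005: gap = -1.8 × (8.76 - 5.67) = -5.562%, loss ≈ 17177 × 5.562/100 ≈ 955.
Year 2006: gap = -1.8 × (6.97 - 5.67) = -2.34%, loss ≈ 17177 × 2.34/100 ≈ 402.
Total lost output = 807 + 696 + 1051 + 955 + 402 = 3911 billion.

$3,911 billion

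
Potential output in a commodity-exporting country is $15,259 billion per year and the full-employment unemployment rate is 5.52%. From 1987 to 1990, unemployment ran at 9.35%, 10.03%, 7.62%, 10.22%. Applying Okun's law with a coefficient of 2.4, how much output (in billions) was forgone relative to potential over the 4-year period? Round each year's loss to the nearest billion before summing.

Year 1987: gap = -2.4 × (9.35 - 5.52) = -9.192%, loss ≈ 15259 × 9.192/100 ≈ 1403.
Year 1988: gap = -2.4 × (10.03 - 5.52) = -10.824%, loss ≈ 15259 × 10.824/100 ≈ 1652.
Year 1989: gap = -2.4 × (7.62 - 5.52) = -5.04%, loss ≈ 15259 × 5.04/100 ≈ 769.
Year 1990: gap = -2.4 × (10.22 - 5.52) = -11.28%, loss ≈ 15259 × 11.28/100 ≈ 1721.
Total lost output = 1403 + 1652 + 769 + 1721 = 5545 billion.

$5,545 billion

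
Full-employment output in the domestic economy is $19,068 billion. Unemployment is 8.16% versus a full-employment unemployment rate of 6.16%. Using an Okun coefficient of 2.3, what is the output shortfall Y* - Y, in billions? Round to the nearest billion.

Output gap = -2.3 × (8.16 - 6.16) = -2.3 × 2 = -4.6%.
Actual GDP ≈ 19068 × 0.954 ≈ 18191 billion, so the shortfall is 19068 - 18191 = 877 billion.

$877 billion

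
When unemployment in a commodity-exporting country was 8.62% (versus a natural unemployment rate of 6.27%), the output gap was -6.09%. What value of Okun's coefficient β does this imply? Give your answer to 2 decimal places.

β ≈ 2.59

Okun's law: output gap = -β × (u - u*).
-6.09 = -β × (8.62 - 6.27) = -β × 2.35, so β = 6.09/2.35 = 2.59.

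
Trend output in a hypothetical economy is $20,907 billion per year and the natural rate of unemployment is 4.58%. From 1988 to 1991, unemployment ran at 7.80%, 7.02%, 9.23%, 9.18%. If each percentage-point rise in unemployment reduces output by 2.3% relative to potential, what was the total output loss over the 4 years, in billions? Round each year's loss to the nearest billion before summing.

Year 1988: gap = -2.3 × (7.8 - 4.58) = -7.406%, loss ≈ 20907 × 7.406/100 ≈ 1548.
Year 1989: gap = -2.3 × (7.02 - 4.58) = -5.612%, loss ≈ 20907 × 5.612/100 ≈ 1173.
Year 1990: gap = -2.3 × (9.23 - 4.58) = -10.695%, loss ≈ 20907 × 10.695/100 ≈ 2236.
Year 1991: gap = -2.3 × (9.18 - 4.58) = -10.58%, loss ≈ 20907 × 10.58/100 ≈ 2212.
Total lost output = 1548 + 1173 + 2236 + 2212 = 7169 billion.

$7,169 billion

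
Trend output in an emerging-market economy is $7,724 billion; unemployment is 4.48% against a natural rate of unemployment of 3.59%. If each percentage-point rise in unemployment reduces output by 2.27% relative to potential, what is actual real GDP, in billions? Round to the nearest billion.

Unemployment gap = 4.48 - 3.59 = 0.89 points, so the output gap is -2.27 × 0.89 = -2.0203%.
Actual GDP = 7724 × (1 - 2.0203/100) = 7724 × 0.979797 ≈ 7568 billion.

$7,568 billion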